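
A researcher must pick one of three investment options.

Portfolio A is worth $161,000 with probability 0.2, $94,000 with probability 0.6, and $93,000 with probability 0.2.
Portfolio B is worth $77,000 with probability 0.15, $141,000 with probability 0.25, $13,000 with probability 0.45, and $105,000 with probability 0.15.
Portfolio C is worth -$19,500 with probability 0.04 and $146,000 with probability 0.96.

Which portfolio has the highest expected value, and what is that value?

Portfolio C ($139,380)

Portfolio A = 0.2 × 161000 + 0.6 × 94000 + 0.2 × 93000 = 32200 + 56400 + 18600 = 107200
Portfolio B = 0.15 × 77000 + 0.25 × 141000 + 0.45 × 13000 + 0.15 × 105000 = 11550 + 35250 + 5850 + 15750 = 68400
Portfolio C = 0.04 × (-19500) + 0.96 × 146000 = -780 + 140160 = 139380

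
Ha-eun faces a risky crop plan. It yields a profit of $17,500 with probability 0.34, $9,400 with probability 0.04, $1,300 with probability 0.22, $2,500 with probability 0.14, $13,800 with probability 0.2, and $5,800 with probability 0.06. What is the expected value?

$10,070

EV = 0.34 × 17500 + 0.04 × 9400 + 0.22 × 1300 + 0.14 × 2500 + 0.2 × 13800 + 0.06 × 5800 = 5950 + 376 + 286 + 350 + 2760 + 348 = 10070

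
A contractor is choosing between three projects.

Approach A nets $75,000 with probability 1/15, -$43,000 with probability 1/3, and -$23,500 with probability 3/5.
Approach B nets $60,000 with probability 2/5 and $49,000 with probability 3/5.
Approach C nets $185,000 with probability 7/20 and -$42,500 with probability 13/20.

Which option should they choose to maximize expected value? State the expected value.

Approach B ($53,400)

Approach A = 1/15 × 75000 + 1/3 × (-43000) + 3/5 × (-23500) = 5000 − 14333.3333 − 14100 = -23433.3333
Approach B = 2/5 × 60000 + 3/5 × 49000 = 24000 + 29400 = 53400
Approach C = 7/20 × 185000 + 13/20 × (-42500) = 64750 − 27625 = 37125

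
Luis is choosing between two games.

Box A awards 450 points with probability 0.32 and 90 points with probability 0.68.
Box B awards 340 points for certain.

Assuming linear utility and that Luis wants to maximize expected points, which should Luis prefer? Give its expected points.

Box B (340 points)

Box A = 0.32 × 450 + 0.68 × 90 = 144 + 61.2 = 205.2
Box B: 340 (certain)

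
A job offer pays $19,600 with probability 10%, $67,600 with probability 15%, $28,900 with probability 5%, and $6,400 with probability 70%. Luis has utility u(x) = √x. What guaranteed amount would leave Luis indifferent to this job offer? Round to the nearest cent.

$13,806.25

E[u] = 0.1·√19600 + 0.15·√67600 + 0.05·√28900 + 0.7·√6400 = 0.1·140 + 0.15·260 + 0.05·170 + 0.7·80 = 117.5
CE = (117.5)² = 13806.25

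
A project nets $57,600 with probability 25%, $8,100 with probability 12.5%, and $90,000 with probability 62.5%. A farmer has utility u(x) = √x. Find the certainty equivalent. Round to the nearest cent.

$66,951.56

E[u] = 0.25·√57600 + 0.125·√8100 + 0.625·√90000 = 0.25·240 + 0.125·90 + 0.625·300 = 258.75
CE = (258.75)² = 66951.5625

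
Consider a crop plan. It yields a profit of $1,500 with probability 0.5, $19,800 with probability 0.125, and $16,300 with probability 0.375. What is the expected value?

$9,337.50

EV = 0.5 × 1500 + 0.125 × 19800 + 0.375 × 16300 = 750 + 2475 + 6112.5 = 9337.5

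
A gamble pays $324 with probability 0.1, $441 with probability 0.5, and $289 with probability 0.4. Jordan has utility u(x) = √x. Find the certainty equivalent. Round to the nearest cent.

E[u] = 0.1·√324 + 0.5·√441 + 0.4·√289 = 0.1·18 + 0.5·21 + 0.4·17 = 19.1
CE = (19.1)² = 364.81

$364.81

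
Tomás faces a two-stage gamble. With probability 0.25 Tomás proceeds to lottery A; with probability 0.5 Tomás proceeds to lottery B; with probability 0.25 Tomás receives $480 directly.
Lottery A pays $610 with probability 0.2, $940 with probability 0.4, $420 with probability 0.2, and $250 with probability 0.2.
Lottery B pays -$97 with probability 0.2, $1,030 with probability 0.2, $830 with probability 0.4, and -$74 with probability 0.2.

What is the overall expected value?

EV(A) = 0.2 × 610 + 0.4 × 940 + 0.2 × 420 + 0.2 × 250 = 122 + 376 + 84 + 50 = 632
EV(B) = 0.2 × (-97) + 0.2 × 1030 + 0.4 × 830 + 0.2 × (-74) = -19.4 + 206 + 332 − 14.8 = 503.8
Branch C: 480 (certain)
Overall = 0.25 × 632 + 0.5 × 503.8 + 0.25 × 480 = 158 + 251.9 + 120 = 529.9

$529.90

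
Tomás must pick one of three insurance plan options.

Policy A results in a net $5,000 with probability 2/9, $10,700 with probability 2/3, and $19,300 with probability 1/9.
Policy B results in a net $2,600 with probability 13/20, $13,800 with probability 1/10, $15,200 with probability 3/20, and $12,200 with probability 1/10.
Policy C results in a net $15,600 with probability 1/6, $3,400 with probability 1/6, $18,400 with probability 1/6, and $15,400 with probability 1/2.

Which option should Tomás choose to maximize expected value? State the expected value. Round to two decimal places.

Policy A = 2/9 × 5000 + 2/3 × 10700 + 1/9 × 19300 = 1111.1111 + 7133.3333 + 2144.4444 = 10388.8889
Policy B = 13/20 × 2600 + 1/10 × 13800 + 3/20 × 15200 + 1/10 × 12200 = 1690 + 1380 + 2280 + 1220 = 6570
Policy C = 1/6 × 15600 + 1/6 × 3400 + 1/6 × 18400 + 1/2 × 15400 = 2600 + 566.6667 + 3066.6667 + 7700 = 13933.3333

Policy C ($13,933.33)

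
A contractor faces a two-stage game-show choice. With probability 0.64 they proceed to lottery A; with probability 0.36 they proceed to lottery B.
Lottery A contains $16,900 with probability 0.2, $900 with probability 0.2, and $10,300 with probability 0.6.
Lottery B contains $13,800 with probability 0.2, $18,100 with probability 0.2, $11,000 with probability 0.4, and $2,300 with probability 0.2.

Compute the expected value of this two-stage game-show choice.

$10,280

EV(A) = 0.2 × 16900 + 0.2 × 900 + 0.6 × 10300 = 3380 + 180 + 6180 = 9740
EV(B) = 0.2 × 13800 + 0.2 × 18100 + 0.4 × 11000 + 0.2 × 2300 = 2760 + 3620 + 4400 + 460 = 11240
Overall = 0.64 × 9740 + 0.36 × 11240 = 6233.6 + 4046.4 = 10280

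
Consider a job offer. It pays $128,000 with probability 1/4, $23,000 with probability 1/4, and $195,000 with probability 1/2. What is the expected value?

$135,250

EV = 1/4 × 128000 + 1/4 × 23000 + 1/2 × 195000 = 32000 + 5750 + 97500 = 135250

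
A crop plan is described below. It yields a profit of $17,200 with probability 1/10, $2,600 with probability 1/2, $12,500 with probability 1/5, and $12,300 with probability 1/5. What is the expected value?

EV = 1/10 × 17200 + 1/2 × 2600 + 1/5 × 12500 + 1/5 × 12300 = 1720 + 1300 + 2500 + 2460 = 7980

$7,980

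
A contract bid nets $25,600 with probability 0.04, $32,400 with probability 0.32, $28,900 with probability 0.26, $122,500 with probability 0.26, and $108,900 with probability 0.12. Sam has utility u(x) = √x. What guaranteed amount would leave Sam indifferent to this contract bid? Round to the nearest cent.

E[u] = 0.04·√25600 + 0.32·√32400 + 0.26·√28900 + 0.26·√122500 + 0.12·√108900 = 0.04·160 + 0.32·180 + 0.26·170 + 0.26·350 + 0.12·330 = 238.8
CE = (238.8)² = 57025.44

$57,025.44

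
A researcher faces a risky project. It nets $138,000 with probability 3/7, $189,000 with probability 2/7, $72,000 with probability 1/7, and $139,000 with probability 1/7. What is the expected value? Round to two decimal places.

EV = 3/7 × 138000 + 2/7 × 189000 + 1/7 × 72000 + 1/7 × 139000 = 59142.8571 + 54000 + 10285.7143 + 19857.1429 = 143285.7143

$143,285.71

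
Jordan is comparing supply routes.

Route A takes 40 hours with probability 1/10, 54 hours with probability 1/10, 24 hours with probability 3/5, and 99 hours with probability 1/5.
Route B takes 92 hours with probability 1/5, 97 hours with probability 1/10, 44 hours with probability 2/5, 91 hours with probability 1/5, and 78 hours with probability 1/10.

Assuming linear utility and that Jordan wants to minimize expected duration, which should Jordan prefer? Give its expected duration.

Route A (43.6 hours)

Route A = 1/10 × 40 + 1/10 × 54 + 3/5 × 24 + 1/5 × 99 = 4 + 5.4 + 14.4 + 19.8 = 43.6
Route B = 1/5 × 92 + 1/10 × 97 + 2/5 × 44 + 1/5 × 91 + 1/10 × 78 = 18.4 + 9.7 + 17.6 + 18.2 + 7.8 = 71.7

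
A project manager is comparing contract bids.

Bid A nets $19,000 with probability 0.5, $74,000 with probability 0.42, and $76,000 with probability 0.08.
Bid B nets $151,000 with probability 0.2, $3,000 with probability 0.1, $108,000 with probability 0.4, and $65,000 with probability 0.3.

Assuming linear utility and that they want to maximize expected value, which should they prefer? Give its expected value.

Bid A = 0.5 × 19000 + 0.42 × 74000 + 0.08 × 76000 = 9500 + 31080 + 6080 = 46660
Bid B = 0.2 × 151000 + 0.1 × 3000 + 0.4 × 108000 + 0.3 × 65000 = 30200 + 300 + 43200 + 19500 = 93200

Bid B ($93,200)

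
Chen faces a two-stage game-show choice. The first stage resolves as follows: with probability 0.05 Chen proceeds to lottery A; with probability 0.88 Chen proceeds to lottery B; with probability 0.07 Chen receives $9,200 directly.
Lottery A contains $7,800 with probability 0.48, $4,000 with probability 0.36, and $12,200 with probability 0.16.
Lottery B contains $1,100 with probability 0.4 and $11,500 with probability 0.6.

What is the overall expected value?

$7,460

EV(A) = 0.48 × 7800 + 0.36 × 4000 + 0.16 × 12200 = 3744 + 1440 + 1952 = 7136
EV(B) = 0.4 × 1100 + 0.6 × 11500 = 440 + 6900 = 7340
Branch C: 9200 (certain)
Overall = 0.05 × 7136 + 0.88 × 7340 + 0.07 × 9200 = 356.8 + 6459.2 + 644 = 7460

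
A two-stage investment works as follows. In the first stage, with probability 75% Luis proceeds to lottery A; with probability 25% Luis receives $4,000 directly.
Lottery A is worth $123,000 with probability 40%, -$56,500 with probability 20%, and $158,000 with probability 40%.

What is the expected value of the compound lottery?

$76,825

EV(A) = 0.4 × 123000 + 0.2 × (-56500) + 0.4 × 158000 = 49200 − 11300 + 63200 = 101100
Branch B: 4000 (certain)
Overall = 0.75 × 101100 + 0.25 × 4000 = 75825 + 1000 = 76825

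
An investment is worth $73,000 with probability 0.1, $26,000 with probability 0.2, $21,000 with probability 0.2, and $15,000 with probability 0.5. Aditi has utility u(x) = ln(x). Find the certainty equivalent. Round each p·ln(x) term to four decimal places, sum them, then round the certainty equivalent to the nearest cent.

$20,981.58

E[u] = 0.1·ln(73000) + 0.2·ln(26000) + 0.2·ln(21000) + 0.5·ln(15000) = 1.1198 + 2.0332 + 1.9905 + 4.8079 = 9.9514
CE = e^9.9514 ≈ 20981.58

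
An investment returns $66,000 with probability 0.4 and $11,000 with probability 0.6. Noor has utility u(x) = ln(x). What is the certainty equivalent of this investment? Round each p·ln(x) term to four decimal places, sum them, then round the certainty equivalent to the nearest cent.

$22,525.43

E[u] = 0.4·ln(66000) + 0.6·ln(11000) = 4.4390 + 5.5834 = 10.0224
CE = e^10.0224 ≈ 22525.43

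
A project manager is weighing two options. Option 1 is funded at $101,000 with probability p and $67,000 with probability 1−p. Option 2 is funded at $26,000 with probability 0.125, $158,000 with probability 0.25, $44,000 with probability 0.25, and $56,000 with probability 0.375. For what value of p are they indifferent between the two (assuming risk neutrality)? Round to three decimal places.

EV(Option 2) = 0.125 × 26000 + 0.25 × 158000 + 0.25 × 44000 + 0.375 × 56000 = 3250 + 39500 + 11000 + 21000 = 74750
p·101000 + (1−p)·67000 = 74750
34000p + 67000 = 74750
p = (74750 − 67000) / 34000

p = 0.228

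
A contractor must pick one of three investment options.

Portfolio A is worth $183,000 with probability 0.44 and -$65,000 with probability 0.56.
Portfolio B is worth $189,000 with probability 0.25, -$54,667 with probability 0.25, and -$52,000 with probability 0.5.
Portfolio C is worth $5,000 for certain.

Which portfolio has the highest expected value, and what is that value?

Portfolio A ($44,120)

Portfolio A = 0.44 × 183000 + 0.56 × (-65000) = 80520 − 36400 = 44120
Portfolio B = 0.25 × 189000 + 0.25 × (-54667) + 0.5 × (-52000) = 47250 − 13666.75 − 26000 = 7583.25
Portfolio C: 5000 (certain)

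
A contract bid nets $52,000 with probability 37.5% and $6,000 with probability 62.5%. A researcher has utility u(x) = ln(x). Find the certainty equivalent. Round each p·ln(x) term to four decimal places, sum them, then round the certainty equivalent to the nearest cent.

E[u] = 0.375·ln(52000) + 0.625·ln(6000) = 4.0721 + 5.4372 = 9.5093
CE = e^9.5093 ≈ 13484.55

$13,484.55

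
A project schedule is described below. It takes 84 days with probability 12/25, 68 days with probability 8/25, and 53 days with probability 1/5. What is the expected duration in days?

72.68 days

EV = 12/25 × 84 + 8/25 × 68 + 1/5 × 53 = 40.32 + 21.76 + 10.6 = 72.68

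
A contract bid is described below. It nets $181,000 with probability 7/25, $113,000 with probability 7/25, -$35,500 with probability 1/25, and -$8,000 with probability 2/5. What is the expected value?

$77,700

EV = 7/25 × 181000 + 7/25 × 113000 + 1/25 × (-35500) + 2/5 × (-8000) = 50680 + 31640 − 1420 − 3200 = 77700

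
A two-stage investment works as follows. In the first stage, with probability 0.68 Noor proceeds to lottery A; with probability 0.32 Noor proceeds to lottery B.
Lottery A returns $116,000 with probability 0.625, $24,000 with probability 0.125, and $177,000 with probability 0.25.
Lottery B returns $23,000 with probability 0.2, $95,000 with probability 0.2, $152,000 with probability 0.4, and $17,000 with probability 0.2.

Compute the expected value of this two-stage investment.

$109,526

EV(A) = 0.625 × 116000 + 0.125 × 24000 + 0.25 × 177000 = 72500 + 3000 + 44250 = 119750
EV(B) = 0.2 × 23000 + 0.2 × 95000 + 0.4 × 152000 + 0.2 × 17000 = 4600 + 19000 + 60800 + 3400 = 87800
Overall = 0.68 × 119750 + 0.32 × 87800 = 81430 + 28096 = 109526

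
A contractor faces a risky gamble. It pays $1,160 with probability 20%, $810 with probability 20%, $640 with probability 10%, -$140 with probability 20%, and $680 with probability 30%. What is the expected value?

EV = 0.2 × 1160 + 0.2 × 810 + 0.1 × 640 + 0.2 × (-140) + 0.3 × 680 = 232 + 162 + 64 − 28 + 204 = 634

$634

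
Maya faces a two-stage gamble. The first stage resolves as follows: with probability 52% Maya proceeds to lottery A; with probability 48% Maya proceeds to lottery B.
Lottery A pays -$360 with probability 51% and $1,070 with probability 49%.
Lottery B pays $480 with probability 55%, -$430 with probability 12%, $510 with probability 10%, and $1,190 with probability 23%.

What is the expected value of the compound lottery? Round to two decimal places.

EV(A) = 0.51 × (-360) + 0.49 × 1070 = -183.6 + 524.3 = 340.7
EV(B) = 0.55 × 480 + 0.12 × (-430) + 0.1 × 510 + 0.23 × 1190 = 264 − 51.6 + 51 + 273.7 = 537.1
Overall = 0.52 × 340.7 + 0.48 × 537.1 = 177.164 + 257.808 = 434.972

$434.97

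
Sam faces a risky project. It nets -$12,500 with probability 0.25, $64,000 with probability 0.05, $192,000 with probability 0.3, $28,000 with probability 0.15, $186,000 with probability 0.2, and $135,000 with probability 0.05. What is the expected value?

$105,825

EV = 0.25 × (-12500) + 0.05 × 64000 + 0.3 × 192000 + 0.15 × 28000 + 0.2 × 186000 + 0.05 × 135000 = -3125 + 3200 + 57600 + 4200 + 37200 + 6750 = 105825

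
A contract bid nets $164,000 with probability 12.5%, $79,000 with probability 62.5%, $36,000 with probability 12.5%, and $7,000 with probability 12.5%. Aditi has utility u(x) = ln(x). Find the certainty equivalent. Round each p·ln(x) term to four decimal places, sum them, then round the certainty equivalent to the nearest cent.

E[u] = 0.125·ln(164000) + 0.625·ln(79000) + 0.125·ln(36000) + 0.125·ln(7000) = 1.5010 + 7.0483 + 1.3114 + 1.1067 = 10.9674
CE = e^10.9674 ≈ 57953.72

$57,953.72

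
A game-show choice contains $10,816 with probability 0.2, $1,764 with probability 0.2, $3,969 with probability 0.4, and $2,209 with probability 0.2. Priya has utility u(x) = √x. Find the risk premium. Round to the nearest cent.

$474.96

E[u] = 0.2·√10816 + 0.2·√1764 + 0.4·√3969 + 0.2·√2209 = 0.2·104 + 0.2·42 + 0.4·63 + 0.2·47 = 63.8
CE = (63.8)² = 4070.44
Risk premium = EV − CE = 4545.4 − 4070.44 = 474.96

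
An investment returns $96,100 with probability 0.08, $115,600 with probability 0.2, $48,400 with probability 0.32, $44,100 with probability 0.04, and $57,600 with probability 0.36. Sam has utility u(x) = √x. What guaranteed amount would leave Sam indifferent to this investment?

$66,564

E[u] = 0.08·√96100 + 0.2·√115600 + 0.32·√48400 + 0.04·√44100 + 0.36·√57600 = 0.08·310 + 0.2·340 + 0.32·220 + 0.04·210 + 0.36·240 = 258
CE = (258)² = 66564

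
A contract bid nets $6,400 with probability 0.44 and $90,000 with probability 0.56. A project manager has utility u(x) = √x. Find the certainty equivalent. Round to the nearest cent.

E[u] = 0.44·√6400 + 0.56·√90000 = 0.44·80 + 0.56·300 = 203.2
CE = (203.2)² = 41290.24

$41,290.24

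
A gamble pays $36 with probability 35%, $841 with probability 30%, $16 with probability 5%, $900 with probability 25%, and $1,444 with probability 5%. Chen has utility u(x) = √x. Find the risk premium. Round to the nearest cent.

E[u] = 0.35·√36 + 0.3·√841 + 0.05·√16 + 0.25·√900 + 0.05·√1444 = 0.35·6 + 0.3·29 + 0.05·4 + 0.25·30 + 0.05·38 = 20.4
CE = (20.4)² = 416.16
Risk premium = EV − CE = 562.9 − 416.16 = 146.74

$146.74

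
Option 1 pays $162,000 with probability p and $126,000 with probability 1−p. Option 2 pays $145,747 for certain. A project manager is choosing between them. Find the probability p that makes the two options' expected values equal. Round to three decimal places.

p = 0.549

p·162000 + (1−p)·126000 = 145747
36000p + 126000 = 145747
p = (145747 − 126000) / 36000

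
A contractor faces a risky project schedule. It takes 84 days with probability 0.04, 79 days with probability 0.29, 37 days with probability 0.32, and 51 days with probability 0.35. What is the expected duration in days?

55.96 days

EV = 0.04 × 84 + 0.29 × 79 + 0.32 × 37 + 0.35 × 51 = 3.36 + 22.91 + 11.84 + 17.85 = 55.96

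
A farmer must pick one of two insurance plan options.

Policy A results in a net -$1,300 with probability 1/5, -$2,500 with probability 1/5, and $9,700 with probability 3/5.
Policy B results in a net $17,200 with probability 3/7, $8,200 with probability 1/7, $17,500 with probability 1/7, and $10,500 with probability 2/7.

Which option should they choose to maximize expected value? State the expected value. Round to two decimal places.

Policy A = 1/5 × (-1300) + 1/5 × (-2500) + 3/5 × 9700 = -260 − 500 + 5820 = 5060
Policy B = 3/7 × 17200 + 1/7 × 8200 + 1/7 × 17500 + 2/7 × 10500 = 7371.4286 + 1171.4286 + 2500 + 3000 = 14042.8571

Policy B ($14,042.86)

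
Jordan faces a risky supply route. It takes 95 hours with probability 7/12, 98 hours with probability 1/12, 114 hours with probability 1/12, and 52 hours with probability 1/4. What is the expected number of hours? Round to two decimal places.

EV = 7/12 × 95 + 1/12 × 98 + 1/12 × 114 + 1/4 × 52 = 55.4167 + 8.1667 + 9.5 + 13 = 86.0833

86.08 hours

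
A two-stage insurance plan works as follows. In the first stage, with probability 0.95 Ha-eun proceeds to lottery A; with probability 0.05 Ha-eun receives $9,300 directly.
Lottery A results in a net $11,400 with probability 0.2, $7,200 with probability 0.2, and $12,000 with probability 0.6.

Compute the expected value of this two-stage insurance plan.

EV(A) = 0.2 × 11400 + 0.2 × 7200 + 0.6 × 12000 = 2280 + 1440 + 7200 = 10920
Branch B: 9300 (certain)
Overall = 0.95 × 10920 + 0.05 × 9300 = 10374 + 465 = 10839

$10,839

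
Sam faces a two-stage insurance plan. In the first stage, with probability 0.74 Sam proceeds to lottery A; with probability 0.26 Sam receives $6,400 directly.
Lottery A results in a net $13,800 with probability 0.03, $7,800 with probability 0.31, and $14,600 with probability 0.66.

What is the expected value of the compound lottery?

$10,890.32

EV(A) = 0.03 × 13800 + 0.31 × 7800 + 0.66 × 14600 = 414 + 2418 + 9636 = 12468
Branch B: 6400 (certain)
Overall = 0.74 × 12468 + 0.26 × 6400 = 9226.32 + 1664 = 10890.32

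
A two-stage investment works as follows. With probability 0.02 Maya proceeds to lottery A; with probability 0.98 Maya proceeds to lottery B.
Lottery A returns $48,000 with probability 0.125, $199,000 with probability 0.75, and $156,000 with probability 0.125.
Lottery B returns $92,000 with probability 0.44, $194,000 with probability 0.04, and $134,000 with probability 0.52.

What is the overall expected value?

$119,056.60

EV(A) = 0.125 × 48000 + 0.75 × 199000 + 0.125 × 156000 = 6000 + 149250 + 19500 = 174750
EV(B) = 0.44 × 92000 + 0.04 × 194000 + 0.52 × 134000 = 40480 + 7760 + 69680 = 117920
Overall = 0.02 × 174750 + 0.98 × 117920 = 3495 + 115561.6 = 119056.6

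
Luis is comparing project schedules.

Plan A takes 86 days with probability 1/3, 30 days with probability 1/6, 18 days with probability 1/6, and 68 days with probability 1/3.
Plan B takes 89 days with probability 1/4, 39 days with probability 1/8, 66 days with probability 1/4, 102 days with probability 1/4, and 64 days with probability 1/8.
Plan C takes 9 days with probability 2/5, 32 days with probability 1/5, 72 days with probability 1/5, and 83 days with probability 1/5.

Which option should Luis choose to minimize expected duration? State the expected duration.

Plan A = 1/3 × 86 + 1/6 × 30 + 1/6 × 18 + 1/3 × 68 = 28.6667 + 5 + 3 + 22.6667 = 59.3333
Plan B = 1/4 × 89 + 1/8 × 39 + 1/4 × 66 + 1/4 × 102 + 1/8 × 64 = 22.25 + 4.875 + 16.5 + 25.5 + 8 = 77.125
Plan C = 2/5 × 9 + 1/5 × 32 + 1/5 × 72 + 1/5 × 83 = 3.6 + 6.4 + 14.4 + 16.6 = 41

Plan C (41 days)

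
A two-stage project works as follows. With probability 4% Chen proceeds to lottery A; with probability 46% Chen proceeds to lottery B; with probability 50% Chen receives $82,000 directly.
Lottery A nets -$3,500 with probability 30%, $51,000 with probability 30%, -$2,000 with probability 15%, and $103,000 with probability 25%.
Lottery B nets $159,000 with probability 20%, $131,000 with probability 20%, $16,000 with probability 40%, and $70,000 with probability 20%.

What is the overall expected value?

EV(A) = 0.3 × (-3500) + 0.3 × 51000 + 0.15 × (-2000) + 0.25 × 103000 = -1050 + 15300 − 300 + 25750 = 39700
EV(B) = 0.2 × 159000 + 0.2 × 131000 + 0.4 × 16000 + 0.2 × 70000 = 31800 + 26200 + 6400 + 14000 = 78400
Branch C: 82000 (certain)
Overall = 0.04 × 39700 + 0.46 × 78400 + 0.5 × 82000 = 1588 + 36064 + 41000 = 78652

$78,652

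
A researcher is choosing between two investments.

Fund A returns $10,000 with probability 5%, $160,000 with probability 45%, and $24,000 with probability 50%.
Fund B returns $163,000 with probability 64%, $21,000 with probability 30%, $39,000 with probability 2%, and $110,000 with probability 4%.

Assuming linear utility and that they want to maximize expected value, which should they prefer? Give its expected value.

Fund B ($115,800)

Fund A = 0.05 × 10000 + 0.45 × 160000 + 0.5 × 24000 = 500 + 72000 + 12000 = 84500
Fund B = 0.64 × 163000 + 0.3 × 21000 + 0.02 × 39000 + 0.04 × 110000 = 104320 + 6300 + 780 + 4400 = 115800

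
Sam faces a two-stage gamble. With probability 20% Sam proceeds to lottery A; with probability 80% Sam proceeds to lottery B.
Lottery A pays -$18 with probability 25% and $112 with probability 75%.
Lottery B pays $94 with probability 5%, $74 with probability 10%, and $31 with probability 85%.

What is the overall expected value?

EV(A) = 0.25 × (-18) + 0.75 × 112 = -4.5 + 84 = 79.5
EV(B) = 0.05 × 94 + 0.1 × 74 + 0.85 × 31 = 4.7 + 7.4 + 26.35 = 38.45
Overall = 0.2 × 79.5 + 0.8 × 38.45 = 15.9 + 30.76 = 46.66

$46.66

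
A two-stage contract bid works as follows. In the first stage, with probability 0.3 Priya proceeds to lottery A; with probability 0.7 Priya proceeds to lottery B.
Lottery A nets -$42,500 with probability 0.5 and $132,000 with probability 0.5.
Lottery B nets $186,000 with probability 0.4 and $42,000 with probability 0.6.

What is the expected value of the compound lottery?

$83,145

EV(A) = 0.5 × (-42500) + 0.5 × 132000 = -21250 + 66000 = 44750
EV(B) = 0.4 × 186000 + 0.6 × 42000 = 74400 + 25200 = 99600
Overall = 0.3 × 44750 + 0.7 × 99600 = 13425 + 69720 = 83145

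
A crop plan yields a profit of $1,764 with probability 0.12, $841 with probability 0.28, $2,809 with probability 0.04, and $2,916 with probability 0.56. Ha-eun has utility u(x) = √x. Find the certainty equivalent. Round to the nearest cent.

$2,072.07

E[u] = 0.12·√1764 + 0.28·√841 + 0.04·√2809 + 0.56·√2916 = 0.12·42 + 0.28·29 + 0.04·53 + 0.56·54 = 45.52
CE = (45.52)² = 2072.0704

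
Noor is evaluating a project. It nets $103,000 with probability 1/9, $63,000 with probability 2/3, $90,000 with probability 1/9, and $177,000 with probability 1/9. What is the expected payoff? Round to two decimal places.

EV = 1/9 × 103000 + 2/3 × 63000 + 1/9 × 90000 + 1/9 × 177000 = 11444.4444 + 42000 + 10000 + 19666.6667 = 83111.1111

$83,111.11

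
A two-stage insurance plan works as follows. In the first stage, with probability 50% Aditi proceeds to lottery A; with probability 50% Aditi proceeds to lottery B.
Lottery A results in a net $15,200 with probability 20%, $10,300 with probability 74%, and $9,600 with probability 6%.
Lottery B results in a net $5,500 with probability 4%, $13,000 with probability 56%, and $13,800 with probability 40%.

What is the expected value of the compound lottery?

$12,129

EV(A) = 0.2 × 15200 + 0.74 × 10300 + 0.06 × 9600 = 3040 + 7622 + 576 = 11238
EV(B) = 0.04 × 5500 + 0.56 × 13000 + 0.4 × 13800 = 220 + 7280 + 5520 = 13020
Overall = 0.5 × 11238 + 0.5 × 13020 = 5619 + 6510 = 12129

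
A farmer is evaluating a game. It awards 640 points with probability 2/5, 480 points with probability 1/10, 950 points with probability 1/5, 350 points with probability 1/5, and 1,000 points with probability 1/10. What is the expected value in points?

664 points

EV = 2/5 × 640 + 1/10 × 480 + 1/5 × 950 + 1/5 × 350 + 1/10 × 1000 = 256 + 48 + 190 + 70 + 100 = 664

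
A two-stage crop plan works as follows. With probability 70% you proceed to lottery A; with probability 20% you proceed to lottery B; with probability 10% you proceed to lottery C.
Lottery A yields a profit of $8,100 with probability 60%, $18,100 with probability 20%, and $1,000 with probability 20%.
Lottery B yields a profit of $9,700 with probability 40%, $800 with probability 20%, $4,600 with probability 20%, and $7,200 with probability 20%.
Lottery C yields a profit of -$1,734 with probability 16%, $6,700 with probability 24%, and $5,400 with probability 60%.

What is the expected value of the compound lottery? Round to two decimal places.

EV(A) = 0.6 × 8100 + 0.2 × 18100 + 0.2 × 1000 = 4860 + 3620 + 200 = 8680
EV(B) = 0.4 × 9700 + 0.2 × 800 + 0.2 × 4600 + 0.2 × 7200 = 3880 + 160 + 920 + 1440 = 6400
EV(C) = 0.16 × (-1734) + 0.24 × 6700 + 0.6 × 5400 = -277.44 + 1608 + 3240 = 4570.56
Overall = 0.7 × 8680 + 0.2 × 6400 + 0.1 × 4570.56 = 6076 + 1280 + 457.056 = 7813.056

$7,813.06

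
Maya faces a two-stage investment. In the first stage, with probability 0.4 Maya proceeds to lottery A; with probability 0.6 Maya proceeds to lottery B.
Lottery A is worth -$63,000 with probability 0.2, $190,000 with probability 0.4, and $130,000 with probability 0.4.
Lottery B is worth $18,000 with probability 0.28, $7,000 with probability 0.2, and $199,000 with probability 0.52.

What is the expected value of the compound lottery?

EV(A) = 0.2 × (-63000) + 0.4 × 190000 + 0.4 × 130000 = -12600 + 76000 + 52000 = 115400
EV(B) = 0.28 × 18000 + 0.2 × 7000 + 0.52 × 199000 = 5040 + 1400 + 103480 = 109920
Overall = 0.4 × 115400 + 0.6 × 109920 = 46160 + 65952 = 112112

$112,112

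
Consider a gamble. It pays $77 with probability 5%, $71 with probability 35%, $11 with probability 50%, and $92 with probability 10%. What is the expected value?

EV = 0.05 × 77 + 0.35 × 71 + 0.5 × 11 + 0.1 × 92 = 3.85 + 24.85 + 5.5 + 9.2 = 43.4

$43.40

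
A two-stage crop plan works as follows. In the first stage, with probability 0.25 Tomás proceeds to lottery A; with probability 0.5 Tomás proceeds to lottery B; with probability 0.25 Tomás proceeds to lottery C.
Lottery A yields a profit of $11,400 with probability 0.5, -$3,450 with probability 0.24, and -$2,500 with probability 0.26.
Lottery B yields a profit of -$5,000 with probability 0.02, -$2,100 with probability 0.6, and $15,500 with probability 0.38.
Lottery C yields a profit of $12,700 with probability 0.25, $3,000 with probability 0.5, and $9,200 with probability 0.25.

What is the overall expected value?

EV(A) = 0.5 × 11400 + 0.24 × (-3450) + 0.26 × (-2500) = 5700 − 828 − 650 = 4222
EV(B) = 0.02 × (-5000) + 0.6 × (-2100) + 0.38 × 15500 = -100 − 1260 + 5890 = 4530
EV(C) = 0.25 × 12700 + 0.5 × 3000 + 0.25 × 9200 = 3175 + 1500 + 2300 = 6975
Overall = 0.25 × 4222 + 0.5 × 4530 + 0.25 × 6975 = 1055.5 + 2265 + 1743.75 = 5064.25

$5,064.25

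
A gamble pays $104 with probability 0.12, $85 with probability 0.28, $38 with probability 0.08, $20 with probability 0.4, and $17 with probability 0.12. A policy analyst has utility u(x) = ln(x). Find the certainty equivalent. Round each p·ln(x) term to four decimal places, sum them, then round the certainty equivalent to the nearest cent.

E[u] = 0.12·ln(104) + 0.28·ln(85) + 0.08·ln(38) + 0.4·ln(20) + 0.12·ln(17) = 0.5573 + 1.2439 + 0.2910 + 1.1983 + 0.3400 = 3.6305
CE = e^3.6305 ≈ 37.73

$37.73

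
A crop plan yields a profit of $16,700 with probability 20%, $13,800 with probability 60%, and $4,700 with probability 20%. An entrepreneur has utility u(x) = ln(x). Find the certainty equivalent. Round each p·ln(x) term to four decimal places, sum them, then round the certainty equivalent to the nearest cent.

$11,558.77

E[u] = 0.2·ln(16700) + 0.6·ln(13800) + 0.2·ln(4700) = 1.9446 + 5.7195 + 1.6911 = 9.3552
CE = e^9.3552 ≈ 11558.77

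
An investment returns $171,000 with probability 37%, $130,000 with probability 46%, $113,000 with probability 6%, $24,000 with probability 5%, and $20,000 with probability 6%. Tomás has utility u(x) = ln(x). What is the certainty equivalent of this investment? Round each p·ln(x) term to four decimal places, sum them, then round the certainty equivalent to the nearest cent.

$117,183.93

E[u] = 0.37·ln(171000) + 0.46·ln(130000) + 0.06·ln(113000) + 0.05·ln(24000) + 0.06·ln(20000) = 4.4583 + 5.4166 + 0.6981 + 0.5043 + 0.5942 = 11.6715
CE = e^11.6715 ≈ 117183.93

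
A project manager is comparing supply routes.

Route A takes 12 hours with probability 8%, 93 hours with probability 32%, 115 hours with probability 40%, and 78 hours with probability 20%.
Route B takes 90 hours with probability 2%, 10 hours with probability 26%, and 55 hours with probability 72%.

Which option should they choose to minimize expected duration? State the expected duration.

Route B (44 hours)

Route A = 0.08 × 12 + 0.32 × 93 + 0.4 × 115 + 0.2 × 78 = 0.96 + 29.76 + 46 + 15.6 = 92.32
Route B = 0.02 × 90 + 0.26 × 10 + 0.72 × 55 = 1.8 + 2.6 + 39.6 = 44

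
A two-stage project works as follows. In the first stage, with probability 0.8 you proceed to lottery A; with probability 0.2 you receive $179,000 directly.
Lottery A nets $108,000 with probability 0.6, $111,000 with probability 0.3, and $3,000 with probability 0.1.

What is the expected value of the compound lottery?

EV(A) = 0.6 × 108000 + 0.3 × 111000 + 0.1 × 3000 = 64800 + 33300 + 300 = 98400
Branch B: 179000 (certain)
Overall = 0.8 × 98400 + 0.2 × 179000 = 78720 + 35800 = 114520

$114,520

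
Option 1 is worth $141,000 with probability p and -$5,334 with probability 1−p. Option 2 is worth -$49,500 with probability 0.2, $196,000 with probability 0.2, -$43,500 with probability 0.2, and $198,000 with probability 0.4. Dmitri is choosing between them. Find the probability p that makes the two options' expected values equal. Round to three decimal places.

p = 0.718

EV(Option 2) = 0.2 × (-49500) + 0.2 × 196000 + 0.2 × (-43500) + 0.4 × 198000 = -9900 + 39200 − 8700 + 79200 = 99800
p·141000 + (1−p)·(-5334) = 99800
146334p − 5334 = 99800
p = (99800 + 5334) / 146334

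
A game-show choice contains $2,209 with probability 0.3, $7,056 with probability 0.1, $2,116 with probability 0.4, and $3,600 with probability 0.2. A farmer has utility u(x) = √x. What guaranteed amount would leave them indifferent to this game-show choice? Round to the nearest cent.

$2,798.41

E[u] = 0.3·√2209 + 0.1·√7056 + 0.4·√2116 + 0.2·√3600 = 0.3·47 + 0.1·84 + 0.4·46 + 0.2·60 = 52.9
CE = (52.9)² = 2798.41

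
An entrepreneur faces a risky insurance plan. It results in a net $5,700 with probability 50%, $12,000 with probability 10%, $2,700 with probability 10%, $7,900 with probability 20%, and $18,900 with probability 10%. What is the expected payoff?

EV = 0.5 × 5700 + 0.1 × 12000 + 0.1 × 2700 + 0.2 × 7900 + 0.1 × 18900 = 2850 + 1200 + 270 + 1580 + 1890 = 7790

$7,790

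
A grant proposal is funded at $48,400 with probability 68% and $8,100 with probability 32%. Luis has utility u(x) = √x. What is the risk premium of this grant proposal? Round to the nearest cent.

$3,677.44

E[u] = 0.68·√48400 + 0.32·√8100 = 0.68·220 + 0.32·90 = 178.4
CE = (178.4)² = 31826.56
Risk premium = EV − CE = 35504 − 31826.56 = 3677.44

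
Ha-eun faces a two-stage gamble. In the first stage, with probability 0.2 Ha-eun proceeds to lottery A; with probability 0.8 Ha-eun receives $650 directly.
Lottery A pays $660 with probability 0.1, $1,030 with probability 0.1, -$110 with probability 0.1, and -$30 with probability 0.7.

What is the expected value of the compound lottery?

$547.40

EV(A) = 0.1 × 660 + 0.1 × 1030 + 0.1 × (-110) + 0.7 × (-30) = 66 + 103 − 11 − 21 = 137
Branch B: 650 (certain)
Overall = 0.2 × 137 + 0.8 × 650 = 27.4 + 520 = 547.4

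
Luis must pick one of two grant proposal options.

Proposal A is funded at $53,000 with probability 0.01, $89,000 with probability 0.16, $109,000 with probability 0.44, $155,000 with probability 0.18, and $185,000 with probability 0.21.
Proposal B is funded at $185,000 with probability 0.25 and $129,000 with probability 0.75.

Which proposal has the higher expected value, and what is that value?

Proposal A = 0.01 × 53000 + 0.16 × 89000 + 0.44 × 109000 + 0.18 × 155000 + 0.21 × 185000 = 530 + 14240 + 47960 + 27900 + 38850 = 129480
Proposal B = 0.25 × 185000 + 0.75 × 129000 = 46250 + 96750 = 143000

Proposal B ($143,000)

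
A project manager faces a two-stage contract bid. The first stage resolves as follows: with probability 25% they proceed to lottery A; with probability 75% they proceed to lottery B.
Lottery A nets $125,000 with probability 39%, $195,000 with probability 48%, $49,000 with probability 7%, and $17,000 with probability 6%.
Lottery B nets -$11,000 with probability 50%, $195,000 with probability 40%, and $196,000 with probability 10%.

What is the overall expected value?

$105,775

EV(A) = 0.39 × 125000 + 0.48 × 195000 + 0.07 × 49000 + 0.06 × 17000 = 48750 + 93600 + 3430 + 1020 = 146800
EV(B) = 0.5 × (-11000) + 0.4 × 195000 + 0.1 × 196000 = -5500 + 78000 + 19600 = 92100
Overall = 0.25 × 146800 + 0.75 × 92100 = 36700 + 69075 = 105775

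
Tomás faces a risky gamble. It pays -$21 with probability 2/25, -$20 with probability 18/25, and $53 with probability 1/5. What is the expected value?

EV = 2/25 × (-21) + 18/25 × (-20) + 1/5 × 53 = -1.68 − 14.4 + 10.6 = -5.48

-$5.48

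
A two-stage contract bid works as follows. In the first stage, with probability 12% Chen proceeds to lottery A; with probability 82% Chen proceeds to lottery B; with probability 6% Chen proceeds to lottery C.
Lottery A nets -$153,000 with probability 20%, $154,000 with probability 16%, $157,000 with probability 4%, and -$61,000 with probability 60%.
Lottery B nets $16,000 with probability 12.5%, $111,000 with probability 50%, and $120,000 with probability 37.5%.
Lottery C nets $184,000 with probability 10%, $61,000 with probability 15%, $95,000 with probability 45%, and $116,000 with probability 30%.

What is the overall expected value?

EV(A) = 0.2 × (-153000) + 0.16 × 154000 + 0.04 × 157000 + 0.6 × (-61000) = -30600 + 24640 + 6280 − 36600 = -36280
EV(B) = 0.125 × 16000 + 0.5 × 111000 + 0.375 × 120000 = 2000 + 55500 + 45000 = 102500
EV(C) = 0.1 × 184000 + 0.15 × 61000 + 0.45 × 95000 + 0.3 × 116000 = 18400 + 9150 + 42750 + 34800 = 105100
Overall = 0.12 × (-36280) + 0.82 × 102500 + 0.06 × 105100 = -4353.6 + 84050 + 6306 = 86002.4

$86,002.40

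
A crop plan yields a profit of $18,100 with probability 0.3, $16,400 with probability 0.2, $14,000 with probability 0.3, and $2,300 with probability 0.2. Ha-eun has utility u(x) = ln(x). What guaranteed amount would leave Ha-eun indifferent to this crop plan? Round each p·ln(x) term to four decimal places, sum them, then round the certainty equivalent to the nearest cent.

$10,874.76

E[u] = 0.3·ln(18100) + 0.2·ln(16400) + 0.3·ln(14000) + 0.2·ln(2300) = 2.9411 + 1.9410 + 2.8640 + 1.5481 = 9.2942
CE = e^9.2942 ≈ 10874.76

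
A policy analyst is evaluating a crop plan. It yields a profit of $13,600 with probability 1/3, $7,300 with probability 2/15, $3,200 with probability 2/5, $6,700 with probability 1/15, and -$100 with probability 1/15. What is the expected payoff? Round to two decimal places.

$7,226.67

EV = 1/3 × 13600 + 2/15 × 7300 + 2/5 × 3200 + 1/15 × 6700 + 1/15 × (-100) = 4533.3333 + 973.3333 + 1280 + 446.6667 − 6.6667 = 7226.6667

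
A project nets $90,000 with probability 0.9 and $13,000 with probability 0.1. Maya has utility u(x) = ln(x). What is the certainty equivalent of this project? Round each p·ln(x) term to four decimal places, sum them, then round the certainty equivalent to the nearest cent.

$74,168.88

E[u] = 0.9·ln(90000) + 0.1·ln(13000) = 10.2668 + 0.9473 = 11.2141
CE = e^11.2141 ≈ 74168.88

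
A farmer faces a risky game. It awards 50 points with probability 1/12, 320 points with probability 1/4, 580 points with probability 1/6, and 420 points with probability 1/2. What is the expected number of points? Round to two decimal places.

390.83 points

EV = 1/12 × 50 + 1/4 × 320 + 1/6 × 580 + 1/2 × 420 = 4.1667 + 80 + 96.6667 + 210 = 390.8333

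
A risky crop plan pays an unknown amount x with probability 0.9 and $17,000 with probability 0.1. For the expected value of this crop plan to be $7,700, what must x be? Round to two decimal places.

x = $6,666.67

0.9·x + 0.1·17000 = 7700
0.9·x = 7700 − 1700 = 6000
x = 6000 / 0.9 = 6666.6667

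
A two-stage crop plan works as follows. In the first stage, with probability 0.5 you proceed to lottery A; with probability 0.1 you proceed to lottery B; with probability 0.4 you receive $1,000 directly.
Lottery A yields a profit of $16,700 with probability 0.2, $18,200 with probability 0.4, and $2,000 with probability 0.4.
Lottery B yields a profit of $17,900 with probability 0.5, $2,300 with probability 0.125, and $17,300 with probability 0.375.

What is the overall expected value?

$7,682.50

EV(A) = 0.2 × 16700 + 0.4 × 18200 + 0.4 × 2000 = 3340 + 7280 + 800 = 11420
EV(B) = 0.5 × 17900 + 0.125 × 2300 + 0.375 × 17300 = 8950 + 287.5 + 6487.5 = 15725
Branch C: 1000 (certain)
Overall = 0.5 × 11420 + 0.1 × 15725 + 0.4 × 1000 = 5710 + 1572.5 + 400 = 7682.5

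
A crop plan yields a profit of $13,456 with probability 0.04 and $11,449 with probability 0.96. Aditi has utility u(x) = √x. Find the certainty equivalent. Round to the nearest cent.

$11,526.17

E[u] = 0.04·√13456 + 0.96·√11449 = 0.04·116 + 0.96·107 = 107.36
CE = (107.36)² = 11526.1696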